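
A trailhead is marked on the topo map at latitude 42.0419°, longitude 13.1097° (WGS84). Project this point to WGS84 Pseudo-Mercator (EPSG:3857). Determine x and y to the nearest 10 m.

Web Mercator is spherical with R = a = 6378137 m.
x = R·λ = 6378137 × 0.228807429 = 1459365.128 m.
y = R·ln tan(π/4 + φ/2) = 6378137 × 0.810151605 = 5167257.929 m.

x 1459370 m, y 5167260 m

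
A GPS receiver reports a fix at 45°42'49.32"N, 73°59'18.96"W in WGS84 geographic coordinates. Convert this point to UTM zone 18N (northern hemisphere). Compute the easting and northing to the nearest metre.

Zone 18 central meridian λ₀ = 6×18 − 183 = -75°; Δλ = +1.0114°.
Transverse Mercator on WGS84 with k₀ = 0.9996 gives E = 578717.881 m, N = 5062735.786 m.

E 578718 m, N 5062736 m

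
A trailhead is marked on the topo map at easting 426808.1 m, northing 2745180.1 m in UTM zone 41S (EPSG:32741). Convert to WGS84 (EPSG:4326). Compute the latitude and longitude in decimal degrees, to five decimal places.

lat -65.40780°, lon 61.42370°

Zone 41S: λ₀ = 63°, k₀ = 0.9996, false easting 500000 m, false northing 10000000 m.
Meridian distance M = (N − FN)/k₀ = -7257723.0 m.
Inverse transverse Mercator on WGS84 gives φ = -65.40780005°, λ = 61.42369990°.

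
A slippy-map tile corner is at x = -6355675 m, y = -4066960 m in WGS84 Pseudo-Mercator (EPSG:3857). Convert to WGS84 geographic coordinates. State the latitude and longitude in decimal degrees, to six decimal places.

lat -34.283701°, lon -57.094000°

R = 6378137 m. λ = x/R = -57.09399993°.
φ = 2·arctan(exp(y/R)) − 90° = 2·arctan(0.52854) − 90° = -34.28370062°.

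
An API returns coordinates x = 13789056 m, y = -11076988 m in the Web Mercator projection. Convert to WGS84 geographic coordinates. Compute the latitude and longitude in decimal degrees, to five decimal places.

lat -70.02540°, lon 123.86920°

R = 6378137 m. λ = x/R = 123.86919758°.
φ = 2·arctan(exp(y/R)) − 90° = 2·arctan(0.17610) − 90° = -70.02540062°.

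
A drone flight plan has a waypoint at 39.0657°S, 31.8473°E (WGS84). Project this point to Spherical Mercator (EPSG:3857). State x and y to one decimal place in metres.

x 3545225.2 m, y -4731086.9 m

Web Mercator is spherical with R = a = 6378137 m.
x = R·λ = 6378137 × 0.555840243 = 3545225.219 m.
y = R·ln tan(π/4 + φ/2) = 6378137 × -0.741766272 = -4731086.908 m.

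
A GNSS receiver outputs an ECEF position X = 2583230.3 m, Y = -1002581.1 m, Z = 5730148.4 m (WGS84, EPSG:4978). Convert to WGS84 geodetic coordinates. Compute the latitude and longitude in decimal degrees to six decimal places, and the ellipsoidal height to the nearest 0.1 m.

λ = atan2(Y, X) = -21.21179997°; p = √(X²+Y²) = 2770965.1 m.
Bowring's method on WGS84 (a = 6378137 m, b = 6356752.314 m) gives φ = 64.34309974°, h = 4181.642 m.

lat 64.343100°, lon -21.211800°, h 4181.6 m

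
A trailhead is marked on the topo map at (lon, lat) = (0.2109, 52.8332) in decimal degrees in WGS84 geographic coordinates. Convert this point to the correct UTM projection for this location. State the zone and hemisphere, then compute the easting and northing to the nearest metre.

Zone 31N: E 312122 m, N 5857361 m

Longitude 0.2109° lies in the 6° band [0°, 6°), giving zone 31; latitude is north of the equator, so 31N.
Zone 31 central meridian λ₀ = 6×31 − 183 = 3°; Δλ = -2.7891°.
Transverse Mercator on WGS84 with k₀ = 0.9996 gives E = 312121.902 m, N = 5857360.933 m.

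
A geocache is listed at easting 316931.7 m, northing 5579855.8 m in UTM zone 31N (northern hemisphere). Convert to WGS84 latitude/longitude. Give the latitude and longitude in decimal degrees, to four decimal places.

Zone 31N: λ₀ = 3°, k₀ = 0.9996, false easting 500000 m.
Meridian distance M = (N − FN)/k₀ = 5582088.6 m.
Inverse transverse Mercator on WGS84 gives φ = 50.34230044°, λ = 0.42710064°.

lat 50.3423°, lon 0.4271°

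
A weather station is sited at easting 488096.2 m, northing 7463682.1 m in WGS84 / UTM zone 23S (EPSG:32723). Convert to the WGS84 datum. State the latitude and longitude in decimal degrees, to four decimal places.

lat -22.9349°, lon -45.1161°

Zone 23S: λ₀ = -45°, k₀ = 0.9996, false easting 500000 m, false northing 10000000 m.
Meridian distance M = (N − FN)/k₀ = -2537332.8 m.
Inverse transverse Mercator on WGS84 gives φ = -22.93489962°, λ = -45.11609991°.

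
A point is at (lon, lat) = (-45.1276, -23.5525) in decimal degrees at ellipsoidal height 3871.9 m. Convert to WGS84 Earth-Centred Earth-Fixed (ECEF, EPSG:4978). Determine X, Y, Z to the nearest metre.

X 4129806 m, Y -4148242 m, Z -2534474 m

WGS84: a = 6378137 m, e² = 0.006694380; N(φ) = a/√(1−e²sin²φ) = 6381548.537 m.
X = (N+h)·cosφ·cosλ = 4129806.375 m; Y = (N+h)·cosφ·sinλ = -4148241.952 m; Z = (N(1−e²)+h)·sinφ = -2534474.399 m.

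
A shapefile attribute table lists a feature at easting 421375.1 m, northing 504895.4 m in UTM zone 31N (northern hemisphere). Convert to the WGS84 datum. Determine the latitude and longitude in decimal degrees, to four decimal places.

Zone 31N: λ₀ = 3°, k₀ = 0.9996, false easting 500000 m.
Meridian distance M = (N − FN)/k₀ = 505097.4 m.
Inverse transverse Mercator on WGS84 gives φ = 4.56749963°, λ = 2.29119978°.

lat 4.5675°, lon 2.2912°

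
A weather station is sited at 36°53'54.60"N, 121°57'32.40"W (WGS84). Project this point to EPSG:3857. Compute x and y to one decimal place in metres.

x -13576413.8 m, y 4424968.4 m

Web Mercator is spherical with R = a = 6378137 m.
x = R·λ = 6378137 × -2.128586102 = -13576413.778 m.
y = R·ln tan(π/4 + φ/2) = 6378137 × 0.693771304 = 4424968.424 m.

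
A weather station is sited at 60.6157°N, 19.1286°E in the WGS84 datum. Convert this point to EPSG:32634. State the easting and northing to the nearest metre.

E 397573 m, N 6721441 m

Zone 34 central meridian λ₀ = 6×34 − 183 = 21°; Δλ = -1.8714°.
Transverse Mercator on WGS84 with k₀ = 0.9996 gives E = 397572.716 m, N = 6721441.239 m.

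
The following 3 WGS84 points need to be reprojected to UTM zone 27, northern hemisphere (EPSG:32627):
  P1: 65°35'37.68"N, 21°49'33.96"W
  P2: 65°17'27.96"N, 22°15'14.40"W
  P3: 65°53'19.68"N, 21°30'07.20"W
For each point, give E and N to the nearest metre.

UTM zone 27N: λ₀ = -21°, k₀ = 0.9996.
P1 (65.5938°, -21.8261°) → (461911.625, 7274885.100) m.
P2 (65.2911°, -22.2540°) → (441512.881, 7241479.203) m.
P3 (65.8888°, -21.5020°) → (477116.974, 7307606.968) m.

P1: E 461912 m, N 7274885 m; P2: E 441513 m, N 7241479 m; P3: E 477117 m, N 7307607 m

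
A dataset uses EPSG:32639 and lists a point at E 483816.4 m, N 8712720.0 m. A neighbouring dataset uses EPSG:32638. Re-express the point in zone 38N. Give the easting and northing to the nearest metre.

UTM 39N → geographic: φ = 78.48609956°, λ = 50.27370131°.
UTM 38N (λ₀ = 45°) forward: E = 617360.365 m, N = 8717915.962 m.

E 617360 m, N 8717916 m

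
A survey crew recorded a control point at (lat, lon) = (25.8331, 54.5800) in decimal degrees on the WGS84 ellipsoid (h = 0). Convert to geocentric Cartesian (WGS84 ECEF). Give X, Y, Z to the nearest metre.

X 3329259 m, Y 4681261 m, Z 2762431 m

WGS84: a = 6378137 m, e² = 0.006694380; N(φ) = a/√(1−e²sin²φ) = 6382194.566 m.
X = (N+h)·cosφ·cosλ = 3329259.300 m; Y = (N+h)·cosφ·sinλ = 4681261.448 m; Z = (N(1−e²)+h)·sinφ = 2762431.190 m.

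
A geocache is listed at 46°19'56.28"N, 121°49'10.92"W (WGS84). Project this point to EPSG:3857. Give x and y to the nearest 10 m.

x -13560910 m, y 5833760 m

Web Mercator is spherical with R = a = 6378137 m.
x = R·λ = 6378137 × -2.126154859 = -13560906.973 m.
y = R·ln tan(π/4 + φ/2) = 6378137 × 0.914649745 = 5833761.380 m.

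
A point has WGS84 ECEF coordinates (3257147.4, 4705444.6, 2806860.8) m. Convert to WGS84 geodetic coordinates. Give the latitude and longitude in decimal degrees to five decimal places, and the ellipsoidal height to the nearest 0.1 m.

λ = atan2(Y, X) = 55.30869966°; p = √(X²+Y²) = 5722780.6 m.
Bowring's method on WGS84 (a = 6378137 m, b = 6356752.314 m) gives φ = 26.27909974°, h = 90.165 m.

lat 26.27910°, lon 55.30870°, h 90.2 m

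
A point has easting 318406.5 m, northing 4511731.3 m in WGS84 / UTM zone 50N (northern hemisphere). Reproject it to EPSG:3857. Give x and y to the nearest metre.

x 12784977 m, y 4973553 m

Unproject from UTM 50N (λ₀ = 117°) → φ = 40.73649970°, λ = 114.84940060°.
Web Mercator (R = 6378137 m): x = 12784976.792 m, y = 4973552.776 m.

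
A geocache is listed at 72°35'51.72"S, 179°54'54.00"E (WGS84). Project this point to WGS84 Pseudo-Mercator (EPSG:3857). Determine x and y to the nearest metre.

x 20028046 m, y -11972035 m

Web Mercator is spherical with R = a = 6378137 m.
x = R·λ = 6378137 × 3.140109124 = 20028046.186 m.
y = R·ln tan(π/4 + φ/2) = 6378137 × -1.877042596 = -11972034.832 m.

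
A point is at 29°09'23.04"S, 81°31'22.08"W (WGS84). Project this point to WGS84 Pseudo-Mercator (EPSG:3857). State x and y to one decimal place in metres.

x -9075076.6 m, y -3395567.4 m

Web Mercator is spherical with R = a = 6378137 m.
x = R·λ = 6378137 × -1.422841275 = -9075076.584 m.
y = R·ln tan(π/4 + φ/2) = 6378137 × -0.532376045 = -3395567.3504 m.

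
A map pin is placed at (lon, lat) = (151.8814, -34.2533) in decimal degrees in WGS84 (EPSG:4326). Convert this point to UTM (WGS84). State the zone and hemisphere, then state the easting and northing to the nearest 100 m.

Longitude 151.8814° lies in the 6° band [150°, 156°), giving zone 56; latitude is south of the equator, so 56S.
Zone 56 central meridian λ₀ = 6×56 − 183 = 153°; Δλ = -1.1186°.
Transverse Mercator on WGS84 with k₀ = 0.9996 gives E = 397004.923 m, N = 6209192.106 m.

Zone 56S: E 397000 m, N 6209200 m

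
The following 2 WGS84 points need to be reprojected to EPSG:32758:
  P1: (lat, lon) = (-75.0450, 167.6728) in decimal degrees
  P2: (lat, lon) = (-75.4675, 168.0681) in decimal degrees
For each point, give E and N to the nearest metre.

P1: E 576968 m, N 1669638 m; P2: E 585902 m, N 1622004 m

UTM zone 58S: λ₀ = 165°, k₀ = 0.9996.
P1 (-75.0450°, 167.6728°) → (576967.916, 1669637.566) m.
P2 (-75.4675°, 168.0681°) → (585901.950, 1622004.430) m.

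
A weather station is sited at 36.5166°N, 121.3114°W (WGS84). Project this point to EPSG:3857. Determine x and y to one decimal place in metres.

x -13504323.3 m, y 4371939.6 m

Web Mercator is spherical with R = a = 6378137 m.
x = R·λ = 6378137 × -2.117283350 = -13504323.275 m.
y = R·ln tan(π/4 + φ/2) = 6378137 × 0.685457141 = 4371939.554 m.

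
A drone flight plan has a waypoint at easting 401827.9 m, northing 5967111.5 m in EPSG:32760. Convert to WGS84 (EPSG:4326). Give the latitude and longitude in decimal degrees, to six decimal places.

lat -36.436200°, lon 175.904700°

Zone 60S: λ₀ = 177°, k₀ = 0.9996, false easting 500000 m, false northing 10000000 m.
Meridian distance M = (N − FN)/k₀ = -4034502.3 m.
Inverse transverse Mercator on WGS84 gives φ = -36.43619972°, λ = 175.90469966°.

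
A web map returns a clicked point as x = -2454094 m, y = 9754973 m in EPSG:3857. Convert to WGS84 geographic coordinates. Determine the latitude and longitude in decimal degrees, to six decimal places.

lat 65.550799°, lon -22.045501°

R = 6378137 m. λ = x/R = -22.04550149°.
φ = 2·arctan(exp(y/R)) − 90° = 2·arctan(4.61559) − 90° = 65.55079890°.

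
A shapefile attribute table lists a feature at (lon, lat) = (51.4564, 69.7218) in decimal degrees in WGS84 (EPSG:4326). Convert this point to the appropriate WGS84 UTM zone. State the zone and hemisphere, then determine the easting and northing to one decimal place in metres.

Zone 39N: E 517653.2 m, N 7734915.4 m

Longitude 51.4564° lies in the 6° band [48°, 54°), giving zone 39; latitude is north of the equator, so 39N.
Zone 39 central meridian λ₀ = 6×39 − 183 = 51°; Δλ = +0.4564°.
Transverse Mercator on WGS84 with k₀ = 0.9996 gives E = 517653.239 m, N = 7734915.438 m.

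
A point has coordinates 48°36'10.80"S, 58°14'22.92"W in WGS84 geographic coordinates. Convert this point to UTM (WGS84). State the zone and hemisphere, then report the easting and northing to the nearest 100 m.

Longitude -58.2397° lies in the 6° band [-60°, -54°), giving zone 21; latitude is south of the equator, so 21S.
Zone 21 central meridian λ₀ = 6×21 − 183 = -57°; Δλ = -1.2397°.
Transverse Mercator on WGS84 with k₀ = 0.9996 gives E = 408607.634 m, N = 4615933.558 m.

Zone 21S: E 408600 m, N 4615900 m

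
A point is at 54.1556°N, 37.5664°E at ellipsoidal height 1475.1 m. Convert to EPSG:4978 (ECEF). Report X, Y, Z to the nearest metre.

WGS84: a = 6378137 m, e² = 0.006694380; N(φ) = a/√(1−e²sin²φ) = 6392211.536 m.
X = (N+h)·cosφ·cosλ = 2967713.931 m; Y = (N+h)·cosφ·sinλ = 2282676.153 m; Z = (N(1−e²)+h)·sinφ = 5148100.544 m.

X 2967714 m, Y 2282676 m, Z 5148101 m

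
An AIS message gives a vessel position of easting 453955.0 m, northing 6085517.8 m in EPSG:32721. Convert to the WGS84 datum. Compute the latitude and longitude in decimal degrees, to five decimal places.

Zone 21S: λ₀ = -57°, k₀ = 0.9996, false easting 500000 m, false northing 10000000 m.
Meridian distance M = (N − FN)/k₀ = -3916048.6 m.
Inverse transverse Mercator on WGS84 gives φ = -35.37260025°, λ = -57.50689991°.

lat -35.37260°, lon -57.50690°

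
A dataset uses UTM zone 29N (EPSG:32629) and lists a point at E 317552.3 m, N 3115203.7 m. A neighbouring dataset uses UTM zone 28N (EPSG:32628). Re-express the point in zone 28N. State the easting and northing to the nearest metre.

UTM 29N → geographic: φ = 28.14990008°, λ = -10.85800005°.
UTM 28N (λ₀ = -15°) forward: E = 906884.914 m, N = 3120754.116 m.

E 906885 m, N 3120754 m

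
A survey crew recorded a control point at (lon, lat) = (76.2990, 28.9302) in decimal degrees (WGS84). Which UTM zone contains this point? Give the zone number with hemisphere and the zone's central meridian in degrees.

Zone 43N, central meridian 75°

UTM zone = ⌊(λ + 180)/6⌋ + 1; 76.2990° ∈ [72°, 78°) → zone 43.
Hemisphere: N (φ ≥ 0).
Central meridian λ₀ = 6×43 − 183 = 75°.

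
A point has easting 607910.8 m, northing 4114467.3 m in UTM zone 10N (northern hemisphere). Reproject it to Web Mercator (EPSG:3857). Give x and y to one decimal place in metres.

x -13556988.5 m, y 4462885.0 m

Unproject from UTM 10N (λ₀ = -123°) → φ = 37.17039998°, λ = -121.78449998°.
Web Mercator (R = 6378137 m): x = -13556988.524 m, y = 4462885.036 m.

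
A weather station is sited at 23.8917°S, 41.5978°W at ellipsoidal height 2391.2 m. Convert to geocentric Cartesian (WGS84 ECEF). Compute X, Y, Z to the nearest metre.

X 4365048 m, Y -3875171 m, Z -2568289 m

WGS84: a = 6378137 m, e² = 0.006694380; N(φ) = a/√(1−e²sin²φ) = 6381641.788 m.
X = (N+h)·cosφ·cosλ = 4365047.768 m; Y = (N+h)·cosφ·sinλ = -3875171.045 m; Z = (N(1−e²)+h)·sinφ = -2568289.270 m.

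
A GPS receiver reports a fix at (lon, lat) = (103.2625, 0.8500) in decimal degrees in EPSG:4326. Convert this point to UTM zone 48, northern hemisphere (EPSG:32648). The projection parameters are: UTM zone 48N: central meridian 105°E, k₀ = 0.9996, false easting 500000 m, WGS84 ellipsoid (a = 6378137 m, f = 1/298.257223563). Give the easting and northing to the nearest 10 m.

Zone 48 central meridian λ₀ = 6×48 − 183 = 105°; Δλ = -1.7375°.
Transverse Mercator on WGS84 with k₀ = 0.9996 gives E = 306651.062 m, N = 93994.109 m.

E 306650 m, N 93990 m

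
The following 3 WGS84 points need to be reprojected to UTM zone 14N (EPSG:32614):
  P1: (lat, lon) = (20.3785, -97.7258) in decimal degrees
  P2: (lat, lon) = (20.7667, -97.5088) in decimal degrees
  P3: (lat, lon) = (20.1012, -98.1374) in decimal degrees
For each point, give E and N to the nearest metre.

UTM zone 14N: λ₀ = -99°, k₀ = 0.9996.
P1 (20.3785°, -97.7258°) → (632974.861, 2253881.961) m.
P2 (20.7667°, -97.5088°) → (655231.397, 2297044.390) m.
P3 (20.1012°, -98.1374°) → (590177.284, 2222913.473) m.

P1: E 632975 m, N 2253882 m; P2: E 655231 m, N 2297044 m; P3: E 590177 m, N 2222913 m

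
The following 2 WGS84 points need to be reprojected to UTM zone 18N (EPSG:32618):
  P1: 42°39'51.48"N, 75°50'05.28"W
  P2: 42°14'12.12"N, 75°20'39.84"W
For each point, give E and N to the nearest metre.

P1: E 431587 m, N 4723875 m; P2: E 471584 m, N 4676115 m

UTM zone 18N: λ₀ = -75°, k₀ = 0.9996.
P1 (42.6643°, -75.8348°) → (431587.373, 4723874.749) m.
P2 (42.2367°, -75.3444°) → (471583.541, 4676114.707) m.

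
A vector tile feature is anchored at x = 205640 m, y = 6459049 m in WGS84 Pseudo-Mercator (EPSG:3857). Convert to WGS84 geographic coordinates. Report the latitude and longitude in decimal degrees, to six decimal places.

lat 50.073699°, lon 1.847296°

R = 6378137 m. λ = x/R = 1.84729555°.
φ = 2·arctan(exp(y/R)) − 90° = 2·arctan(2.75299) − 90° = 50.07369897°.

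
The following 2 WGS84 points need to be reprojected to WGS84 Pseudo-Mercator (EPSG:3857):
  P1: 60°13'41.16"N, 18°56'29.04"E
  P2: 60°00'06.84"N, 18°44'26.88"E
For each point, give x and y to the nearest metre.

Web Mercator: x = R·λ, y = R·ln tan(π/4+φ/2), R = 6378137 m.
P1 (60.2281°, 18.9414°) → (2108547.003, 8450697.875) m.
P2 (60.0019°, 18.7408°) → (2086216.313, 8400160.916) m.

P1: x 2108547 m, y 8450698 m; P2: x 2086216 m, y 8400161 m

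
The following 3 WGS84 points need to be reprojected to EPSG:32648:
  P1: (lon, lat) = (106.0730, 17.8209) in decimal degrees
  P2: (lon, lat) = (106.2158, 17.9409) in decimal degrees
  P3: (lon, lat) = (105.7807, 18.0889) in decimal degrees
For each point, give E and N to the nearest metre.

UTM zone 48N: λ₀ = 105°, k₀ = 0.9996.
P1 (17.8209°, 106.0730°) → (613710.148, 1970696.681) m.
P2 (17.9409°, 106.2158°) → (628758.464, 1984067.823) m.
P3 (18.0889°, 105.7807°) → (582607.513, 2000195.890) m.

P1: E 613710 m, N 1970697 m; P2: E 628758 m, N 1984068 m; P3: E 582608 m, N 2000196 m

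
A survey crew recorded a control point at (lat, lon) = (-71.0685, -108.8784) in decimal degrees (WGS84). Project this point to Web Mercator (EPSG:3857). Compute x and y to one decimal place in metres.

Web Mercator is spherical with R = a = 6378137 m.
x = R·λ = 6378137 × -1.900286564 = -12120288.046 m.
y = R·ln tan(π/4 + φ/2) = 6378137 × -1.791390605 = -11425734.699 m.

x -12120288.0 m, y -11425734.7 m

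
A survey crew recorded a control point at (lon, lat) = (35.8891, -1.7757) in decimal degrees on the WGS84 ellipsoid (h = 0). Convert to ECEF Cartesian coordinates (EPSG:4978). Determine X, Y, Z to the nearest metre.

X 5164803 m, Y 3737197 m, Z -196316 m

WGS84: a = 6378137 m, e² = 0.006694380; N(φ) = a/√(1−e²sin²φ) = 6378157.499 m.
X = (N+h)·cosφ·cosλ = 5164803.196 m; Y = (N+h)·cosφ·sinλ = 3737196.790 m; Z = (N(1−e²)+h)·sinφ = -196315.942 m.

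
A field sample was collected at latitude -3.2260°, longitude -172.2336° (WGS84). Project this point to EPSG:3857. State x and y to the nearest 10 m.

Web Mercator is spherical with R = a = 6378137 m.
x = R·λ = 6378137 × -3.006043403 = -19172956.649 m.
y = R·ln tan(π/4 + φ/2) = 6378137 × -0.056334094 = -359306.572 m.

x -19172960 m, y -359310 m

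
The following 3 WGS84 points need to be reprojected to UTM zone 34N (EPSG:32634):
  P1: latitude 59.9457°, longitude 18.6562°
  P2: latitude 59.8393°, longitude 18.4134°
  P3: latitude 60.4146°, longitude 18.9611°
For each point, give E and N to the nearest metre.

UTM zone 34N: λ₀ = 21°, k₀ = 0.9996.
P1 (59.9457°, 18.6562°) → (369072.288, 6647682.321) m.
P2 (59.8393°, 18.4134°) → (355050.698, 6636344.243) m.
P3 (60.4146°, 18.9611°) → (387712.990, 6699323.389) m.

P1: E 369072 m, N 6647682 m; P2: E 355051 m, N 6636344 m; P3: E 387713 m, N 6699323 m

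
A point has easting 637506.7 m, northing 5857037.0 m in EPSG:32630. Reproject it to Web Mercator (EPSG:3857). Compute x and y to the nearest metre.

Unproject from UTM 30N (λ₀ = -3°) → φ = 52.84549986°, λ = -0.95820066°.
Web Mercator (R = 6378137 m): x = -106666.410 m, y = 6954470.552 m.

x -106666 m, y 6954471 m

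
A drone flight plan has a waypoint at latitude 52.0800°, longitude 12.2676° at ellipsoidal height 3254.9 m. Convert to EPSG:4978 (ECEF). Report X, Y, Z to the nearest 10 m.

X 3840210 m, Y 835030 m, Z 5010850 m

WGS84: a = 6378137 m, e² = 0.006694380; N(φ) = a/√(1−e²sin²φ) = 6391464.363 m.
X = (N+h)·cosφ·cosλ = 3840205.775 m; Y = (N+h)·cosφ·sinλ = 835025.725 m; Z = (N(1−e²)+h)·sinφ = 5010846.418 m.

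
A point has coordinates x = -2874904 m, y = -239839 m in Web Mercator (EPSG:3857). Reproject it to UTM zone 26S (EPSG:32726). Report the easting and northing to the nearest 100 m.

Web Mercator inverse (R = 6378137 m) → φ = -2.15400282°, λ = -25.82570204°.
UTM 26S forward: E = 630587.429 m, N = 9761866.539 m.

E 630600 m, N 9761900 m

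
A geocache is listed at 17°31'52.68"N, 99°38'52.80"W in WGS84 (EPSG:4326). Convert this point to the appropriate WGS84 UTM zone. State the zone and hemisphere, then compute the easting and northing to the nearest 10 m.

Longitude -99.6480° lies in the 6° band [-102°, -96°), giving zone 14; latitude is north of the equator, so 14N.
Zone 14 central meridian λ₀ = 6×14 − 183 = -99°; Δλ = -0.6480°.
Transverse Mercator on WGS84 with k₀ = 0.9996 gives E = 431220.873 m, N = 1938448.799 m.

Zone 14N: E 431220 m, N 1938450 m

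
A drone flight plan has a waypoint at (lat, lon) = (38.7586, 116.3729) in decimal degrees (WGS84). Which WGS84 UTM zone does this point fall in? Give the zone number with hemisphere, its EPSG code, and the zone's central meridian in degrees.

UTM zone = ⌊(λ + 180)/6⌋ + 1; 116.3729° ∈ [114°, 120°) → zone 50.
Hemisphere: N (φ ≥ 0).
Central meridian λ₀ = 6×50 − 183 = 117°.
EPSG code: 32650.

Zone 50N (EPSG:32650), central meridian 117°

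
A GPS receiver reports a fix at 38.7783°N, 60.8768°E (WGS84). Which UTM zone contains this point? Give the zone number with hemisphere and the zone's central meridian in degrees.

Zone 41N, central meridian 63°

UTM zone = ⌊(λ + 180)/6⌋ + 1; 60.8768° ∈ [60°, 66°) → zone 41.
Hemisphere: N (φ ≥ 0).
Central meridian λ₀ = 6×41 − 183 = 63°.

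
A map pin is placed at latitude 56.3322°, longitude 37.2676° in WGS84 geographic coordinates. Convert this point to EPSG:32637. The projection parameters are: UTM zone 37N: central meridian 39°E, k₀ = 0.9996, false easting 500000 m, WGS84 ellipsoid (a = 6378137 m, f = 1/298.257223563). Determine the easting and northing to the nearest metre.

Zone 37 central meridian λ₀ = 6×37 − 183 = 39°; Δλ = -1.7324°.
Transverse Mercator on WGS84 with k₀ = 0.9996 gives E = 392888.907 m, N = 6244401.411 m.

E 392889 m, N 6244401 m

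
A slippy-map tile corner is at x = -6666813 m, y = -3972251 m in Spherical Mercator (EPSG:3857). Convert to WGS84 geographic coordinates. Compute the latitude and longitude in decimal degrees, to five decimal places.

lat -33.57780°, lon -59.88900°

R = 6378137 m. λ = x/R = -59.88900014°.
φ = 2·arctan(exp(y/R)) − 90° = 2·arctan(0.53644) − 90° = -33.57780155°.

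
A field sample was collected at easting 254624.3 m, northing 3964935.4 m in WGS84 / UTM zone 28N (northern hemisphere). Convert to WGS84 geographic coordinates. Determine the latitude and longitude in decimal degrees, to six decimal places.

lat 35.797900°, lon -17.715300°

Zone 28N: λ₀ = -15°, k₀ = 0.9996, false easting 500000 m.
Meridian distance M = (N − FN)/k₀ = 3966522.0 m.
Inverse transverse Mercator on WGS84 gives φ = 35.79789985°, λ = -17.71530046°.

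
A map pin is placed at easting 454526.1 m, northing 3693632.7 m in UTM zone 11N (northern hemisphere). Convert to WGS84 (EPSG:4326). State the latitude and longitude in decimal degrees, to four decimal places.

Zone 11N: λ₀ = -117°, k₀ = 0.9996, false easting 500000 m.
Meridian distance M = (N − FN)/k₀ = 3695110.7 m.
Inverse transverse Mercator on WGS84 gives φ = 33.38100017°, λ = -117.48889982°.

lat 33.3810°, lon -117.4889°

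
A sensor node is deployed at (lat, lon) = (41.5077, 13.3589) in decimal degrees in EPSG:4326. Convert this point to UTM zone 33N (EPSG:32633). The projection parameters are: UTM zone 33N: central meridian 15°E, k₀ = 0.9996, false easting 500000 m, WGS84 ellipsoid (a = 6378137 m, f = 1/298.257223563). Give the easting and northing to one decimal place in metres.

E 363043.2 m, N 4596419.1 m

Zone 33 central meridian λ₀ = 6×33 − 183 = 15°; Δλ = -1.6411°.
Transverse Mercator on WGS84 with k₀ = 0.9996 gives E = 363043.159 m, N = 4596419.121 m.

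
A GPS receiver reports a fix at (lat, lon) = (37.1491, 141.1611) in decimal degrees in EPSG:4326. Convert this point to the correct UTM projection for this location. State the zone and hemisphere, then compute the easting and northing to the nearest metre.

Longitude 141.1611° lies in the 6° band [138°, 144°), giving zone 54; latitude is north of the equator, so 54N.
Zone 54 central meridian λ₀ = 6×54 − 183 = 141°; Δλ = +0.1611°.
Transverse Mercator on WGS84 with k₀ = 0.9996 gives E = 514306.013 m, N = 4111424.872 m.

Zone 54N: E 514306 m, N 4111425 m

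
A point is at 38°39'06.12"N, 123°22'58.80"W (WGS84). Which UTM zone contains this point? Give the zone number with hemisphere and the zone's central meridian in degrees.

UTM zone = ⌊(λ + 180)/6⌋ + 1; -123.3830° ∈ [-126°, -120°) → zone 10.
Hemisphere: N (φ ≥ 0).
Central meridian λ₀ = 6×10 − 183 = -123°.

Zone 10N, central meridian -123°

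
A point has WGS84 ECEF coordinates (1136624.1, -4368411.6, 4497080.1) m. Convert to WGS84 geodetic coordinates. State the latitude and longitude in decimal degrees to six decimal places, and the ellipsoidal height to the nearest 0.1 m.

lat 45.085600°, lon -75.415500°, h 4250.5 m

λ = atan2(Y, X) = -75.41550034°; p = √(X²+Y²) = 4513860.2 m.
Bowring's method on WGS84 (a = 6378137 m, b = 6356752.314 m) gives φ = 45.08560007°, h = 4250.495 m.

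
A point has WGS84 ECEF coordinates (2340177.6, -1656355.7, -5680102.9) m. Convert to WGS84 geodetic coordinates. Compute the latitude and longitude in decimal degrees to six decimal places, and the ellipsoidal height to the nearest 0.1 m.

λ = atan2(Y, X) = -35.29050109°; p = √(X²+Y²) = 2867044.7 m.
Bowring's method on WGS84 (a = 6378137 m, b = 6356752.314 m) gives φ = -63.37200001°, h = 1588.710 m.

lat -63.372000°, lon -35.290501°, h 1588.7 m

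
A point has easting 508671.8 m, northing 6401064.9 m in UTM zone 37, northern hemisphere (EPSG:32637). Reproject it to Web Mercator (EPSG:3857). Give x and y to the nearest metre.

Unproject from UTM 37N (λ₀ = 39°) → φ = 57.75160012°, λ = 39.14570059°.
Web Mercator (R = 6378137 m): x = 4357679.456 m, y = 7915316.499 m.

x 4357679 m, y 7915316 m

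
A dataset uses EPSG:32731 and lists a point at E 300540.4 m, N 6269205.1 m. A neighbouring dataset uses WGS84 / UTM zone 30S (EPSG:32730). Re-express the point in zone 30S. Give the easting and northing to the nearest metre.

UTM 31S → geographic: φ = -33.69839980°, λ = 0.84789968°.
UTM 30S (λ₀ = -3°) forward: E = 856699.923 m, N = 6264632.524 m.

E 856700 m, N 6264633 m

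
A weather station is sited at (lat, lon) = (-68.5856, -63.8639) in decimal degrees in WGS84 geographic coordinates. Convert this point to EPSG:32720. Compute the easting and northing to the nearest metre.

Zone 20 central meridian λ₀ = 6×20 − 183 = -63°; Δλ = -0.8639°.
Transverse Mercator on WGS84 with k₀ = 0.9996 gives E = 464800.454 m, N = 2391597.137 m.

E 464800 m, N 2391597 m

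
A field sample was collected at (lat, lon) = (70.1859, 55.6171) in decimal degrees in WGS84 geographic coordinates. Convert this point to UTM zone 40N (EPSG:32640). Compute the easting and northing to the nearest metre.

Zone 40 central meridian λ₀ = 6×40 − 183 = 57°; Δλ = -1.3829°.
Transverse Mercator on WGS84 with k₀ = 0.9996 gives E = 447687.342 m, N = 7787198.411 m.

E 447687 m, N 7787198 m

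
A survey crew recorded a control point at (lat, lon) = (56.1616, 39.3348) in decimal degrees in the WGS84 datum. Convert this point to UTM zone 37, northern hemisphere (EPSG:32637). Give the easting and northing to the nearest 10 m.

Zone 37 central meridian λ₀ = 6×37 − 183 = 39°; Δλ = +0.3348°.
Transverse Mercator on WGS84 with k₀ = 0.9996 gives E = 520793.486 m, N = 6224115.928 m.

E 520790 m, N 6224120 m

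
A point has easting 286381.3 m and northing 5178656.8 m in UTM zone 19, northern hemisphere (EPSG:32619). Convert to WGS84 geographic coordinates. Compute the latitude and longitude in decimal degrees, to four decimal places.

Zone 19N: λ₀ = -69°, k₀ = 0.9996, false easting 500000 m.
Meridian distance M = (N − FN)/k₀ = 5180729.1 m.
Inverse transverse Mercator on WGS84 gives φ = 46.72730037°, λ = -71.79570018°.

lat 46.7273°, lon -71.7957°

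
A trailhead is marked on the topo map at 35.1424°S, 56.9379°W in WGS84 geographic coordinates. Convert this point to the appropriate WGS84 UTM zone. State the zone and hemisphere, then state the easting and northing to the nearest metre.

Longitude -56.9379° lies in the 6° band [-60°, -54°), giving zone 21; latitude is south of the equator, so 21S.
Zone 21 central meridian λ₀ = 6×21 − 183 = -57°; Δλ = +0.0621°.
Transverse Mercator on WGS84 with k₀ = 0.9996 gives E = 505656.893 m, N = 6111163.367 m.

Zone 21S: E 505657 m, N 6111163 m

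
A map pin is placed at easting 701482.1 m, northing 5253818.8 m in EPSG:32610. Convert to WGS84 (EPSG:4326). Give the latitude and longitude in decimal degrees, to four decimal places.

lat 47.4067°, lon -120.3294°

Zone 10N: λ₀ = -123°, k₀ = 0.9996, false easting 500000 m.
Meridian distance M = (N − FN)/k₀ = 5255921.2 m.
Inverse transverse Mercator on WGS84 gives φ = 47.40669976°, λ = -120.32939954°.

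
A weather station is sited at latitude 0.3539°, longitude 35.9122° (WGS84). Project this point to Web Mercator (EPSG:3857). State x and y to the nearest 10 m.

x 3997730 m, y 39400 m

Web Mercator is spherical with R = a = 6378137 m.
x = R·λ = 6378137 × 0.626786132 = 3997727.817 m.
y = R·ln tan(π/4 + φ/2) = 6378137 × 0.006176759 = 39396.218 m.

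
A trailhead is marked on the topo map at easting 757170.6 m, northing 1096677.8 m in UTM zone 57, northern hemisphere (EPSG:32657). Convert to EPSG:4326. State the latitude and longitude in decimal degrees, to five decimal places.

Zone 57N: λ₀ = 159°, k₀ = 0.9996, false easting 500000 m.
Meridian distance M = (N − FN)/k₀ = 1097116.6 m.
Inverse transverse Mercator on WGS84 gives φ = 9.91279958°, λ = 161.34529998°.

lat 9.91280°, lon 161.34530°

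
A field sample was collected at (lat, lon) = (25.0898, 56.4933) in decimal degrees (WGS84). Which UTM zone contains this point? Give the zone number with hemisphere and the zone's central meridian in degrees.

UTM zone = ⌊(λ + 180)/6⌋ + 1; 56.4933° ∈ [54°, 60°) → zone 40.
Hemisphere: N (φ ≥ 0).
Central meridian λ₀ = 6×40 − 183 = 57°.

Zone 40N, central meridian 57°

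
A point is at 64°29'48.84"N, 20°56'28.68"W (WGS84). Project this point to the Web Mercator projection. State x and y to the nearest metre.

x -2331175 m, y 9477083 m

Web Mercator is spherical with R = a = 6378137 m.
x = R·λ = 6378137 × -0.365494635 = -2331174.853 m.
y = R·ln tan(π/4 + φ/2) = 6378137 × 1.485870147 = 9477083.359 m.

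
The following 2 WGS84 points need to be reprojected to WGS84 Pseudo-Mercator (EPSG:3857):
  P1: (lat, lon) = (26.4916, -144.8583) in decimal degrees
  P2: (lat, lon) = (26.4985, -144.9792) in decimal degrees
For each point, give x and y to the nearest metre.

P1: x -16125552 m, y 3060096 m; P2: x -16139011 m, y 3060954 m

Web Mercator: x = R·λ, y = R·ln tan(π/4+φ/2), R = 6378137 m.
P1 (26.4916°, -144.8583°) → (-16125552.193, 3060096.214) m.
P2 (26.4985°, -144.9792°) → (-16139010.720, 3060954.457) m.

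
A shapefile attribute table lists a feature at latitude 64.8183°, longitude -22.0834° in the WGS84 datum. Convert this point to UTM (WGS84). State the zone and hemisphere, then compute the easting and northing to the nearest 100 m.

Zone 27N: E 448600 m, N 7188600 m

Longitude -22.0834° lies in the 6° band [-24°, -18°), giving zone 27; latitude is north of the equator, so 27N.
Zone 27 central meridian λ₀ = 6×27 − 183 = -21°; Δλ = -1.0834°.
Transverse Mercator on WGS84 with k₀ = 0.9996 gives E = 448565.658 m, N = 7188644.813 m.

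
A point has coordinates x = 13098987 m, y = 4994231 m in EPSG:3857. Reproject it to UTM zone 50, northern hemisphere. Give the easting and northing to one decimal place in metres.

E 556469.8 m, N 4525330.4 m

Web Mercator inverse (R = 6378137 m) → φ = 40.87710131°, λ = 117.67020229°.
UTM 50N forward: E = 556469.792 m, N = 4525330.434 m.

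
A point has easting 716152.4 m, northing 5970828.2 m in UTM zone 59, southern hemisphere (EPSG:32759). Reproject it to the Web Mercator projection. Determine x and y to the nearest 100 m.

x 19303900 m, y -4353500 m

Unproject from UTM 59S (λ₀ = 171°) → φ = -36.38340028°, λ = 173.40979950°.
Web Mercator (R = 6378137 m): x = 19303890.578 m, y = -4353505.713 m.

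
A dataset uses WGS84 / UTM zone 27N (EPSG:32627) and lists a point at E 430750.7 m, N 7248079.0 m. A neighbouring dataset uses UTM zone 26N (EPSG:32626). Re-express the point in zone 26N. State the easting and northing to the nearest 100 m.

E 709900 m, N 7254800 m

UTM 27N → geographic: φ = 65.34819987°, λ = -22.48799925°.
UTM 26N (λ₀ = -27°) forward: E = 709855.677 m, N = 7254776.811 m.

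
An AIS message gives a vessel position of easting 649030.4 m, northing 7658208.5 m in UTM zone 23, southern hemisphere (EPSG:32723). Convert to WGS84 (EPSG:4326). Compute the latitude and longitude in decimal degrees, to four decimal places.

Zone 23S: λ₀ = -45°, k₀ = 0.9996, false easting 500000 m, false northing 10000000 m.
Meridian distance M = (N − FN)/k₀ = -2342728.6 m.
Inverse transverse Mercator on WGS84 gives φ = -21.17140009°, λ = -43.56450030°.

lat -21.1714°, lon -43.5645°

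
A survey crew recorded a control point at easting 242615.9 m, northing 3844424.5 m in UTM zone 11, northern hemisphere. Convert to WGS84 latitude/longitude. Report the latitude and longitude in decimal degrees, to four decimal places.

Zone 11N: λ₀ = -117°, k₀ = 0.9996, false easting 500000 m.
Meridian distance M = (N − FN)/k₀ = 3845962.9 m.
Inverse transverse Mercator on WGS84 gives φ = 34.70950022°, λ = -119.81029985°.

lat 34.7095°, lon -119.8103°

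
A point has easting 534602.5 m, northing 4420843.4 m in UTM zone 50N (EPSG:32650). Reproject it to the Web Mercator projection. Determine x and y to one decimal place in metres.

Unproject from UTM 50N (λ₀ = 117°) → φ = 39.93700017°, λ = 117.40500024°.
Web Mercator (R = 6378137 m): x = 13069464.844 m, y = 4856791.535 m.

x 13069464.8 m, y 4856791.5 m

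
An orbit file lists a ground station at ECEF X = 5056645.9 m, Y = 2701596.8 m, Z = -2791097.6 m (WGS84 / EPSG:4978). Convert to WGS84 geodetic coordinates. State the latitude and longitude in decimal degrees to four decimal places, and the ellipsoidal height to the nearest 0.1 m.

λ = atan2(Y, X) = 28.11409957°; p = √(X²+Y²) = 5733087.6 m.
Bowring's method on WGS84 (a = 6378137 m, b = 6356752.314 m) gives φ = -26.11040011°, h = 2380.325 m.

lat -26.1104°, lon 28.1141°, h 2380.3 m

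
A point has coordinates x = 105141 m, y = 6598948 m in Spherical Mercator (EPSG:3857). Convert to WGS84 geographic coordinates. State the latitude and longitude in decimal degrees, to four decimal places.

R = 6378137 m. λ = x/R = 0.94449767°.
φ = 2·arctan(exp(y/R)) − 90° = 2·arctan(2.81404) − 90° = 50.87350131°.

lat 50.8735°, lon 0.9445°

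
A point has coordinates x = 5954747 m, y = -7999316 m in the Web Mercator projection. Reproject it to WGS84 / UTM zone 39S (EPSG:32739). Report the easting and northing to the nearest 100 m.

E 646700 m, N 3551700 m

Web Mercator inverse (R = 6378137 m) → φ = -58.15200000°, λ = 53.49240243°.
UTM 39S forward: E = 646678.635 m, N = 3551656.331 m.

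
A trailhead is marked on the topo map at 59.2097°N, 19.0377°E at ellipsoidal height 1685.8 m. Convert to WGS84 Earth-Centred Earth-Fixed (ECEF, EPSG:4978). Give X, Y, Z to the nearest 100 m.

X 3094800 m, Y 1067900 m, Z 5457400 m

WGS84: a = 6378137 m, e² = 0.006694380; N(φ) = a/√(1−e²sin²φ) = 6393950.223 m.
X = (N+h)·cosφ·cosλ = 3094840.425 m; Y = (N+h)·cosφ·sinλ = 1067917.340 m; Z = (N(1−e²)+h)·sinφ = 5457378.973 m.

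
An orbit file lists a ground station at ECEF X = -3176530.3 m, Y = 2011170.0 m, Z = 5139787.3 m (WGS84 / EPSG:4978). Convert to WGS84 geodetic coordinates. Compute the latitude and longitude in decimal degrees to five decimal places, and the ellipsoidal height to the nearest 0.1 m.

λ = atan2(Y, X) = 147.66070003°; p = √(X²+Y²) = 3759674.1 m.
Bowring's method on WGS84 (a = 6378137 m, b = 6356752.314 m) gives φ = 53.99819969°, h = 3907.614 m.

lat 53.99820°, lon 147.66070°, h 3907.6 m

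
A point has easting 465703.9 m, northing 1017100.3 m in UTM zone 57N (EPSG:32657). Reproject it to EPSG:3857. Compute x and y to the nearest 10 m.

x 17665050 m, y 1028690 m

Unproject from UTM 57N (λ₀ = 159°) → φ = 9.20110004°, λ = 158.68780043°.
Web Mercator (R = 6378137 m): x = 17665045.139 m, y = 1028692.814 m.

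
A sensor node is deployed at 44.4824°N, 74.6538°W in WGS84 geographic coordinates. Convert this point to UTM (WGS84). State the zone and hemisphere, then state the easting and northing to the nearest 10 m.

Zone 18N: E 527530 m, N 4925510 m

Longitude -74.6538° lies in the 6° band [-78°, -72°), giving zone 18; latitude is north of the equator, so 18N.
Zone 18 central meridian λ₀ = 6×18 − 183 = -75°; Δλ = +0.3462°.
Transverse Mercator on WGS84 with k₀ = 0.9996 gives E = 527530.403 m, N = 4925512.497 m.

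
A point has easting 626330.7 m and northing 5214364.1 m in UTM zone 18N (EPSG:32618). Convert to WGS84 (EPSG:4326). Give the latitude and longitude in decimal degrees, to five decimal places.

lat 47.07070°, lon -73.33610°

Zone 18N: λ₀ = -75°, k₀ = 0.9996, false easting 500000 m.
Meridian distance M = (N − FN)/k₀ = 5216450.7 m.
Inverse transverse Mercator on WGS84 gives φ = 47.07070017°, λ = -73.33610044°.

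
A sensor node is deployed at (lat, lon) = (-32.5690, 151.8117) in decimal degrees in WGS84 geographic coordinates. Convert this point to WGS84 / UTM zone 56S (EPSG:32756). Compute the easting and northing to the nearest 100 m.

Zone 56 central meridian λ₀ = 6×56 − 183 = 153°; Δλ = -1.1883°.
Transverse Mercator on WGS84 with k₀ = 0.9996 gives E = 388454.010 m, N = 6395869.376 m.

E 388500 m, N 6395900 m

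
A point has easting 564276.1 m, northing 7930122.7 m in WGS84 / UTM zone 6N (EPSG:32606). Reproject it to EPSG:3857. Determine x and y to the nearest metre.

Unproject from UTM 6N (λ₀ = -147°) → φ = 71.46410025°, λ = -145.18820008°.
Web Mercator (R = 6378137 m): x = -16162276.502 m, y = 11562857.154 m.

x -16162277 m, y 11562857 m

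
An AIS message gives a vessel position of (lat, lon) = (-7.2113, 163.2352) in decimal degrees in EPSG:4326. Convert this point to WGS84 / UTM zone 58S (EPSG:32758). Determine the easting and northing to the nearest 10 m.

Zone 58 central meridian λ₀ = 6×58 − 183 = 165°; Δλ = -1.7648°.
Transverse Mercator on WGS84 with k₀ = 0.9996 gives E = 305134.981 m, N = 9202515.735 m.

E 305130 m, N 9202520 m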